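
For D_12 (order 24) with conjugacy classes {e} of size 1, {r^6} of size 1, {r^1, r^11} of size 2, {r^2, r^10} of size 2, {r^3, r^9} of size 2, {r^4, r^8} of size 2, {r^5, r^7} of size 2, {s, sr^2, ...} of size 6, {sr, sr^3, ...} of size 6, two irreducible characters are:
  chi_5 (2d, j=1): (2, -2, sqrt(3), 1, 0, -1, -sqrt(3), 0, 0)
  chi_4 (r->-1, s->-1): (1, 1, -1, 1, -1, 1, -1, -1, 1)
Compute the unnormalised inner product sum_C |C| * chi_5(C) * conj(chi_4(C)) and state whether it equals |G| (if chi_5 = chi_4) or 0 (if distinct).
Sum = 0; so <chi_5, chi_4> = 0 (distinct irreducibles are orthogonal).

Compute term by term over conjugacy classes (|C| * chi_5(C) * conj(chi_4(C))):
  1*(2)*conj(1) + 1*(-2)*conj(1) + 2*(sqrt(3))*conj(-1) + 2*(1)*conj(1) + 2*(0)*conj(-1) + 2*(-1)*conj(1) + 2*(-sqrt(3))*conj(-1) + 6*(0)*conj(-1) + 6*(0)*conj(1)
  = (2) + (-2) + (-2*sqrt(3)) + (2) + (0) + (-2) + (2*sqrt(3)) + (0) + (0)
  = 0.
Dividing by |G| = 24 gives 0/24 = 0, matching the row-orthogonality relation <chi_5, chi_4> = [chi_5 = chi_4].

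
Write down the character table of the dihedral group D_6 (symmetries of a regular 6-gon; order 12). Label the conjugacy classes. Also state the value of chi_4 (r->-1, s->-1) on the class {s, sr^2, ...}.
Conjugacy classes: {e} of size 1, {r^3} of size 1, {r^1, r^5} of size 2, {r^2, r^4} of size 2, {s, sr^2, ...} of size 3, {sr, sr^3, ...} of size 3.
Character table:
  irrep \ class              {e} (size 1)  {r^3} (size 1)  {r^1, r^5} (size 2)  {r^2, r^4} (size 2)  {s, sr^2, ...} (size 3)  {sr, sr^3, ...} (size 3)
  chi_1 (triv)               1             1               1                    1                    1                        1                       
  chi_2 (sign: r->1, s->-1)  1             1               1                    1                    -1                       -1                      
  chi_3 (r->-1, s->1)        1             -1              -1                   1                    1                        -1                      
  chi_4 (r->-1, s->-1)       1             -1              -1                   1                    -1                       1                       
  chi_5 (2d, j=1)            2             -2              1                    -1                   0                        0                       
  chi_6 (2d, j=2)            2             2               -1                   -1                   0                        0                       

Spot check: chi_4 (r->-1, s->-1) on {s, sr^2, ...} = -1.

D_6 has order 2*6 = 12 with 6 conjugacy classes, hence 6 irreducibles. Sum of squared dims 1 + 1 + 1 + 1 + 4 + 4 = 12 = |G|. Linear characters come from the abelianisation; the 2-dimensional irreps have character r^k -> 2*cos(2*pi*j*k/6), reflections -> 0.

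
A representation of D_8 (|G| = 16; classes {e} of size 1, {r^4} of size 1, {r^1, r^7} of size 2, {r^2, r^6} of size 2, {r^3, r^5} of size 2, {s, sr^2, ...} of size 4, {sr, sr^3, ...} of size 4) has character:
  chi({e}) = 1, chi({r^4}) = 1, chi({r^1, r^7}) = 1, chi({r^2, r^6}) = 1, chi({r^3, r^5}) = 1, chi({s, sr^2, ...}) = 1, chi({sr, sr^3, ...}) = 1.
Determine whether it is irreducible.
Irreducible: <chi, chi> = 1.

<chi, chi> = (1/|G|) sum_C |C| * |chi(C)|^2 = (1/16)[1*|1|^2 + 1*|1|^2 + 2*|1|^2 + 2*|1|^2 + 2*|1|^2 + 4*|1|^2 + 4*|1|^2]
  = (1/16)[(1) + (1) + (2) + (2) + (2) + (4) + (4)] = 16/16 = 1.
A character is irreducible iff <chi, chi> = 1, so this representation is irreducible.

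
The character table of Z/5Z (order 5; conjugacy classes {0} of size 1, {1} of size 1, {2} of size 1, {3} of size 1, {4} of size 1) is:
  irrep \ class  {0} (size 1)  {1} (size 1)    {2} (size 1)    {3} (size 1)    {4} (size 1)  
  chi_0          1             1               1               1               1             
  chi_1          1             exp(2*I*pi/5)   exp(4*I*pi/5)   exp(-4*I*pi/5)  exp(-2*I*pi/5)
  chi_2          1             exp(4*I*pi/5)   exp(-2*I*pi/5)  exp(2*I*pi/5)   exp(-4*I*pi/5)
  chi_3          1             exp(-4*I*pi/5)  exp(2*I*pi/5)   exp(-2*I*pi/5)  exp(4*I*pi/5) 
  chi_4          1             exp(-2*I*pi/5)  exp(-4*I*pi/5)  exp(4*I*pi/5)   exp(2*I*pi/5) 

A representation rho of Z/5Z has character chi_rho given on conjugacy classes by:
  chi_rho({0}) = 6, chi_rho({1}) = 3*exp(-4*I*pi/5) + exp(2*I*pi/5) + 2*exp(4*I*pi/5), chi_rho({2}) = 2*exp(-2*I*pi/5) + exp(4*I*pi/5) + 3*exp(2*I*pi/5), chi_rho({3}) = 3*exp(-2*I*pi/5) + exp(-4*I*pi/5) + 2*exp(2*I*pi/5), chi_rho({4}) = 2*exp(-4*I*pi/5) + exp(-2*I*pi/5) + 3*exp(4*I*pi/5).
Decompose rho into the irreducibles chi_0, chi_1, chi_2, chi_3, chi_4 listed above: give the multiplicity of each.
Multiplicities: chi_0: 0, chi_1: 1, chi_2: 2, chi_3: 3, chi_4: 0.

Details: Use <chi_rho, chi> = (1/|G|) sum_C |C| * chi_rho(C) * conj(chi(C)) with |G| = 5 for each irreducible chi in the table:
  <chi_rho, chi_0> = (1/5)[1*(6)*conj(1) + 1*(3*exp(-4*I*pi/5) + exp(2*I*pi/5) + 2*exp(4*I*pi/5))*conj(1) + 1*(2*exp(-2*I*pi/5) + exp(4*I*pi/5) + 3*exp(2*I*pi/5))*conj(1) + 1*(3*exp(-2*I*pi/5) + exp(-4*I*pi/5) + 2*exp(2*I*pi/5))*conj(1) + 1*(2*exp(-4*I*pi/5) + exp(-2*I*pi/5) + 3*exp(4*I*pi/5))*conj(1)]
      = (1/5)[(6) + (3*exp(-4*I*pi/5) + exp(2*I*pi/5) + 2*exp(4*I*pi/5)) + (2*exp(-2*I*pi/5) + exp(4*I*pi/5) + 3*exp(2*I*pi/5)) + (3*exp(-2*I*pi/5) + exp(-4*I*pi/5) + 2*exp(2*I*pi/5)) + (2*exp(-4*I*pi/5) + exp(-2*I*pi/5) + 3*exp(4*I*pi/5))] = 0/5 = 0
  <chi_rho, chi_1> = (1/5)[1*(6)*conj(1) + 1*(3*exp(-4*I*pi/5) + exp(2*I*pi/5) + 2*exp(4*I*pi/5))*conj(exp(2*I*pi/5)) + 1*(2*exp(-2*I*pi/5) + exp(4*I*pi/5) + 3*exp(2*I*pi/5))*conj(exp(4*I*pi/5)) + 1*(3*exp(-2*I*pi/5) + exp(-4*I*pi/5) + 2*exp(2*I*pi/5))*conj(exp(-4*I*pi/5)) + 1*(2*exp(-4*I*pi/5) + exp(-2*I*pi/5) + 3*exp(4*I*pi/5))*conj(exp(-2*I*pi/5))]
      = (1/5)[(6) + (1 + 3*exp(4*I*pi/5) + 2*exp(2*I*pi/5)) + (1 + 3*exp(-2*I*pi/5) + 2*exp(4*I*pi/5)) + (1 + 2*exp(-4*I*pi/5) + 3*exp(2*I*pi/5)) + (1 + 2*exp(-2*I*pi/5) + 3*exp(-4*I*pi/5))] = 5/5 = 1
  <chi_rho, chi_2> = (1/5)[1*(6)*conj(1) + 1*(3*exp(-4*I*pi/5) + exp(2*I*pi/5) + 2*exp(4*I*pi/5))*conj(exp(4*I*pi/5)) + 1*(2*exp(-2*I*pi/5) + exp(4*I*pi/5) + 3*exp(2*I*pi/5))*conj(exp(-2*I*pi/5)) + 1*(3*exp(-2*I*pi/5) + exp(-4*I*pi/5) + 2*exp(2*I*pi/5))*conj(exp(2*I*pi/5)) + 1*(2*exp(-4*I*pi/5) + exp(-2*I*pi/5) + 3*exp(4*I*pi/5))*conj(exp(-4*I*pi/5))]
      = (1/5)[(6) + (2 + exp(-2*I*pi/5) + 3*exp(2*I*pi/5)) + (2 + exp(-4*I*pi/5) + 3*exp(4*I*pi/5)) + (2 + 3*exp(-4*I*pi/5) + exp(4*I*pi/5)) + (2 + 3*exp(-2*I*pi/5) + exp(2*I*pi/5))] = 10/5 = 2
  <chi_rho, chi_3> = (1/5)[1*(6)*conj(1) + 1*(3*exp(-4*I*pi/5) + exp(2*I*pi/5) + 2*exp(4*I*pi/5))*conj(exp(-4*I*pi/5)) + 1*(2*exp(-2*I*pi/5) + exp(4*I*pi/5) + 3*exp(2*I*pi/5))*conj(exp(2*I*pi/5)) + 1*(3*exp(-2*I*pi/5) + exp(-4*I*pi/5) + 2*exp(2*I*pi/5))*conj(exp(-2*I*pi/5)) + 1*(2*exp(-4*I*pi/5) + exp(-2*I*pi/5) + 3*exp(4*I*pi/5))*conj(exp(4*I*pi/5))]
      = (1/5)[(6) + (3 + 2*exp(-2*I*pi/5) + exp(-4*I*pi/5)) + (3 + 2*exp(-4*I*pi/5) + exp(2*I*pi/5)) + (3 + exp(-2*I*pi/5) + 2*exp(4*I*pi/5)) + (3 + exp(4*I*pi/5) + 2*exp(2*I*pi/5))] = 15/5 = 3
  <chi_rho, chi_4> = (1/5)[1*(6)*conj(1) + 1*(3*exp(-4*I*pi/5) + exp(2*I*pi/5) + 2*exp(4*I*pi/5))*conj(exp(-2*I*pi/5)) + 1*(2*exp(-2*I*pi/5) + exp(4*I*pi/5) + 3*exp(2*I*pi/5))*conj(exp(-4*I*pi/5)) + 1*(3*exp(-2*I*pi/5) + exp(-4*I*pi/5) + 2*exp(2*I*pi/5))*conj(exp(4*I*pi/5)) + 1*(2*exp(-4*I*pi/5) + exp(-2*I*pi/5) + 3*exp(4*I*pi/5))*conj(exp(2*I*pi/5))]
      = (1/5)[(6) + (3*exp(-2*I*pi/5) + 2*exp(-4*I*pi/5) + exp(4*I*pi/5)) + (3*exp(-4*I*pi/5) + exp(-2*I*pi/5) + 2*exp(2*I*pi/5)) + (2*exp(-2*I*pi/5) + exp(2*I*pi/5) + 3*exp(4*I*pi/5)) + (exp(-4*I*pi/5) + 2*exp(4*I*pi/5) + 3*exp(2*I*pi/5))] = 0/5 = 0
(Exp terms are combined using exp(i*s)*conj(exp(i*t)) = exp(i*(s-t)), and sums of them are collapsed using the identity that for every m > 1 the m distinct m-th roots of unity sum to 0, e.g. 1 + exp(2*I*pi/3) + exp(-2*I*pi/3) = 0.)
Dimension check: dim(rho) = sum (mult * dim) = 0*1 + 1*1 + 2*1 + 3*1 + 0*1 = 6 = chi_rho(e) = 6.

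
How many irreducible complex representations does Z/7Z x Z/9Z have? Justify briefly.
63

Derivation: The number of irreducible complex representations of a finite group equals its number of conjugacy classes. Z/7Z x Z/9Z is abelian of order 63, so every element is its own conjugacy class: 63 classes, so Z/7Z x Z/9Z (order 63) has exactly 63 irreducible complex representations.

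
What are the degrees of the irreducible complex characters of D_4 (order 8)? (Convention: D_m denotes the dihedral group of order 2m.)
Dimensions: 1, 1, 1, 1, 2

Argument: There are 5 irreducibles (= number of conjugacy classes). Their dimensions d_i satisfy sum d_i^2 = |G| = 8: 1 + 1 + 1 + 1 + 4 = 8.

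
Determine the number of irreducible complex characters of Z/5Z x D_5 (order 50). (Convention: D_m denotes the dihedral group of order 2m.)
20

Derivation: The number of irreducible complex representations of a finite group equals its number of conjugacy classes. For a direct product, #classes(G x H) = #classes(G) * #classes(H). Z/5Z has 5 classes (abelian), D_5 has 4 classes, so 5 * 4 = 20, so Z/5Z x D_5 (order 50) has exactly 20 irreducible complex representations.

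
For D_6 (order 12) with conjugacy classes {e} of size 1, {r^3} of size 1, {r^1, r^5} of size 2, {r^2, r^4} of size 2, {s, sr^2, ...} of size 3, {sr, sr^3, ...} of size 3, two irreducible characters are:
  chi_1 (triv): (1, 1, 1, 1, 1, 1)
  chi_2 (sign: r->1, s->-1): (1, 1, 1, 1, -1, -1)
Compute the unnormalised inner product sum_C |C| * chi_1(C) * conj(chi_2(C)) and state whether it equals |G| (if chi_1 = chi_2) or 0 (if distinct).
Sum = 0; so <chi_1, chi_2> = 0 (distinct irreducibles are orthogonal).

Justification: Compute term by term over conjugacy classes (|C| * chi_1(C) * conj(chi_2(C))):
  1*(1)*conj(1) + 1*(1)*conj(1) + 2*(1)*conj(1) + 2*(1)*conj(1) + 3*(1)*conj(-1) + 3*(1)*conj(-1)
  = (1) + (1) + (2) + (2) + (-3) + (-3)
  = 0.
Dividing by |G| = 12 gives 0/12 = 0, matching the row-orthogonality relation <chi_1, chi_2> = [chi_1 = chi_2].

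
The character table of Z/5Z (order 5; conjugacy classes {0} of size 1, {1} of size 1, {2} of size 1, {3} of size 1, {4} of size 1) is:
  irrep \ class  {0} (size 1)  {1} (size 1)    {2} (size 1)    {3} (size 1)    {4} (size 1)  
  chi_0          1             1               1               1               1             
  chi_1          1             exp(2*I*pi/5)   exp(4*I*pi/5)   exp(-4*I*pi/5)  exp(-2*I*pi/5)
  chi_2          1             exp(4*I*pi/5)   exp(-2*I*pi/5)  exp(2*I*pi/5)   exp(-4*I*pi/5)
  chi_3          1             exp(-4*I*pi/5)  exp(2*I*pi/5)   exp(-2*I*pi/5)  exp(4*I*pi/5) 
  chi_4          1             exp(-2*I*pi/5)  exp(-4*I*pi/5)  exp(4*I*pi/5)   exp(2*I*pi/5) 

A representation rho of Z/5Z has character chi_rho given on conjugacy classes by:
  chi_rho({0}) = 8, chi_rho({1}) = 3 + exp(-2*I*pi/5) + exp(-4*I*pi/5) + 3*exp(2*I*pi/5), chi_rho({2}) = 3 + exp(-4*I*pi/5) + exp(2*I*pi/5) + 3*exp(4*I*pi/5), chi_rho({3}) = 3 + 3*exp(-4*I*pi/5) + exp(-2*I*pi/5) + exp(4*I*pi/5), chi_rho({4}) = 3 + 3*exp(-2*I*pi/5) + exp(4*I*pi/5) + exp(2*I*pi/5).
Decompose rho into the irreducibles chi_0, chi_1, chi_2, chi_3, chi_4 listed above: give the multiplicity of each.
Multiplicities: chi_0: 3, chi_1: 3, chi_2: 0, chi_3: 1, chi_4: 1.

Reasoning: Use <chi_rho, chi> = (1/|G|) sum_C |C| * chi_rho(C) * conj(chi(C)) with |G| = 5 for each irreducible chi in the table:
  <chi_rho, chi_0> = (1/5)[1*(8)*conj(1) + 1*(3 + exp(-2*I*pi/5) + exp(-4*I*pi/5) + 3*exp(2*I*pi/5))*conj(1) + 1*(3 + exp(-4*I*pi/5) + exp(2*I*pi/5) + 3*exp(4*I*pi/5))*conj(1) + 1*(3 + 3*exp(-4*I*pi/5) + exp(-2*I*pi/5) + exp(4*I*pi/5))*conj(1) + 1*(3 + 3*exp(-2*I*pi/5) + exp(4*I*pi/5) + exp(2*I*pi/5))*conj(1)]
      = (1/5)[(8) + (3 + exp(-2*I*pi/5) + exp(-4*I*pi/5) + 3*exp(2*I*pi/5)) + (3 + exp(-4*I*pi/5) + exp(2*I*pi/5) + 3*exp(4*I*pi/5)) + (3 + 3*exp(-4*I*pi/5) + exp(-2*I*pi/5) + exp(4*I*pi/5)) + (3 + 3*exp(-2*I*pi/5) + exp(4*I*pi/5) + exp(2*I*pi/5))] = 15/5 = 3
  <chi_rho, chi_1> = (1/5)[1*(8)*conj(1) + 1*(3 + exp(-2*I*pi/5) + exp(-4*I*pi/5) + 3*exp(2*I*pi/5))*conj(exp(2*I*pi/5)) + 1*(3 + exp(-4*I*pi/5) + exp(2*I*pi/5) + 3*exp(4*I*pi/5))*conj(exp(4*I*pi/5)) + 1*(3 + 3*exp(-4*I*pi/5) + exp(-2*I*pi/5) + exp(4*I*pi/5))*conj(exp(-4*I*pi/5)) + 1*(3 + 3*exp(-2*I*pi/5) + exp(4*I*pi/5) + exp(2*I*pi/5))*conj(exp(-2*I*pi/5))]
      = (1/5)[(8) + (3 + 3*exp(-2*I*pi/5) + exp(-4*I*pi/5) + exp(4*I*pi/5)) + (3 + 3*exp(-4*I*pi/5) + exp(-2*I*pi/5) + exp(2*I*pi/5)) + (3 + exp(-2*I*pi/5) + exp(2*I*pi/5) + 3*exp(4*I*pi/5)) + (3 + exp(-4*I*pi/5) + exp(4*I*pi/5) + 3*exp(2*I*pi/5))] = 15/5 = 3
  <chi_rho, chi_2> = (1/5)[1*(8)*conj(1) + 1*(3 + exp(-2*I*pi/5) + exp(-4*I*pi/5) + 3*exp(2*I*pi/5))*conj(exp(4*I*pi/5)) + 1*(3 + exp(-4*I*pi/5) + exp(2*I*pi/5) + 3*exp(4*I*pi/5))*conj(exp(-2*I*pi/5)) + 1*(3 + 3*exp(-4*I*pi/5) + exp(-2*I*pi/5) + exp(4*I*pi/5))*conj(exp(2*I*pi/5)) + 1*(3 + 3*exp(-2*I*pi/5) + exp(4*I*pi/5) + exp(2*I*pi/5))*conj(exp(-4*I*pi/5))]
      = (1/5)[(8) + (3*exp(-2*I*pi/5) + 3*exp(-4*I*pi/5) + exp(4*I*pi/5) + exp(2*I*pi/5)) + (3*exp(-4*I*pi/5) + exp(-2*I*pi/5) + exp(4*I*pi/5) + 3*exp(2*I*pi/5)) + (3*exp(-2*I*pi/5) + exp(-4*I*pi/5) + exp(2*I*pi/5) + 3*exp(4*I*pi/5)) + (exp(-2*I*pi/5) + exp(-4*I*pi/5) + 3*exp(4*I*pi/5) + 3*exp(2*I*pi/5))] = 0/5 = 0
  <chi_rho, chi_3> = (1/5)[1*(8)*conj(1) + 1*(3 + exp(-2*I*pi/5) + exp(-4*I*pi/5) + 3*exp(2*I*pi/5))*conj(exp(-4*I*pi/5)) + 1*(3 + exp(-4*I*pi/5) + exp(2*I*pi/5) + 3*exp(4*I*pi/5))*conj(exp(2*I*pi/5)) + 1*(3 + 3*exp(-4*I*pi/5) + exp(-2*I*pi/5) + exp(4*I*pi/5))*conj(exp(-2*I*pi/5)) + 1*(3 + 3*exp(-2*I*pi/5) + exp(4*I*pi/5) + exp(2*I*pi/5))*conj(exp(4*I*pi/5))]
      = (1/5)[(8) + (1 + 3*exp(-4*I*pi/5) + exp(2*I*pi/5) + 3*exp(4*I*pi/5)) + (1 + 3*exp(-2*I*pi/5) + exp(4*I*pi/5) + 3*exp(2*I*pi/5)) + (1 + 3*exp(-2*I*pi/5) + exp(-4*I*pi/5) + 3*exp(2*I*pi/5)) + (1 + 3*exp(-4*I*pi/5) + exp(-2*I*pi/5) + 3*exp(4*I*pi/5))] = 5/5 = 1
  <chi_rho, chi_4> = (1/5)[1*(8)*conj(1) + 1*(3 + exp(-2*I*pi/5) + exp(-4*I*pi/5) + 3*exp(2*I*pi/5))*conj(exp(-2*I*pi/5)) + 1*(3 + exp(-4*I*pi/5) + exp(2*I*pi/5) + 3*exp(4*I*pi/5))*conj(exp(-4*I*pi/5)) + 1*(3 + 3*exp(-4*I*pi/5) + exp(-2*I*pi/5) + exp(4*I*pi/5))*conj(exp(4*I*pi/5)) + 1*(3 + 3*exp(-2*I*pi/5) + exp(4*I*pi/5) + exp(2*I*pi/5))*conj(exp(2*I*pi/5))]
      = (1/5)[(8) + (1 + exp(-2*I*pi/5) + 3*exp(4*I*pi/5) + 3*exp(2*I*pi/5)) + (1 + 3*exp(-2*I*pi/5) + exp(-4*I*pi/5) + 3*exp(4*I*pi/5)) + (1 + 3*exp(-4*I*pi/5) + exp(4*I*pi/5) + 3*exp(2*I*pi/5)) + (1 + 3*exp(-2*I*pi/5) + 3*exp(-4*I*pi/5) + exp(2*I*pi/5))] = 5/5 = 1
(Exp terms are combined using exp(i*s)*conj(exp(i*t)) = exp(i*(s-t)), and sums of them are collapsed using the identity that for every m > 1 the m distinct m-th roots of unity sum to 0, e.g. 1 + exp(2*I*pi/3) + exp(-2*I*pi/3) = 0.)
Dimension check: dim(rho) = sum (mult * dim) = 3*1 + 3*1 + 0*1 + 1*1 + 1*1 = 8 = chi_rho(e) = 8.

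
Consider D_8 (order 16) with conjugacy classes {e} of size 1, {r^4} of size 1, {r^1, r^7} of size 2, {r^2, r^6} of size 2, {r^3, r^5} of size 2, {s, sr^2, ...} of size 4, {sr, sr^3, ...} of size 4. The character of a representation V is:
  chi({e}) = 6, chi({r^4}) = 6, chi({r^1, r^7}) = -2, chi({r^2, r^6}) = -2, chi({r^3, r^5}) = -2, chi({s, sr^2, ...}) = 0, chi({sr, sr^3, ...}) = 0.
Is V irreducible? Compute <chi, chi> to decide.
Not irreducible (reducible): <chi, chi> = 6 > 1.

Proof sketch: <chi, chi> = (1/|G|) sum_C |C| * |chi(C)|^2 = (1/16)[1*|6|^2 + 1*|6|^2 + 2*|-2|^2 + 2*|-2|^2 + 2*|-2|^2 + 4*|0|^2 + 4*|0|^2]
  = (1/16)[(36) + (36) + (8) + (8) + (8) + (0) + (0)] = 96/16 = 6.
A character is irreducible iff <chi, chi> = 1, so this representation is reducible.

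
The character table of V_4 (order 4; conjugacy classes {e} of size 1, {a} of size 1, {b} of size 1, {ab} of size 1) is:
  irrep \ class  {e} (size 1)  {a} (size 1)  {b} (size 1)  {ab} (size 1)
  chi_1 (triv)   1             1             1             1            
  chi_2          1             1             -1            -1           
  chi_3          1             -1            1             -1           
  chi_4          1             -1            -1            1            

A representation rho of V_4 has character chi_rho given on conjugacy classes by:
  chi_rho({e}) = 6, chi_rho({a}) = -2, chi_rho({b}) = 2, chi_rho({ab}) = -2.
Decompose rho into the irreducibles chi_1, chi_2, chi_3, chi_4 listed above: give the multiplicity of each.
Multiplicities: chi_1: 1, chi_2: 1, chi_3: 3, chi_4: 1.

Use <chi_rho, chi> = (1/|G|) sum_C |C| * chi_rho(C) * conj(chi(C)) with |G| = 4 for each irreducible chi in the table:
  <chi_rho, chi_1> = (1/4)[1*(6)*conj(1) + 1*(-2)*conj(1) + 1*(2)*conj(1) + 1*(-2)*conj(1)]
      = (1/4)[(6) + (-2) + (2) + (-2)] = 4/4 = 1
  <chi_rho, chi_2> = (1/4)[1*(6)*conj(1) + 1*(-2)*conj(1) + 1*(2)*conj(-1) + 1*(-2)*conj(-1)]
      = (1/4)[(6) + (-2) + (-2) + (2)] = 4/4 = 1
  <chi_rho, chi_3> = (1/4)[1*(6)*conj(1) + 1*(-2)*conj(-1) + 1*(2)*conj(1) + 1*(-2)*conj(-1)]
      = (1/4)[(6) + (2) + (2) + (2)] = 12/4 = 3
  <chi_rho, chi_4> = (1/4)[1*(6)*conj(1) + 1*(-2)*conj(-1) + 1*(2)*conj(-1) + 1*(-2)*conj(1)]
      = (1/4)[(6) + (2) + (-2) + (-2)] = 4/4 = 1
Dimension check: dim(rho) = sum (mult * dim) = 1*1 + 1*1 + 3*1 + 1*1 = 6 = chi_rho(e) = 6.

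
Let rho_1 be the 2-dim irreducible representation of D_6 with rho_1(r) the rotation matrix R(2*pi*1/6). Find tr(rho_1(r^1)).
chi_{rho_1}(r^1) = 2*cos(2*pi*1*1/6) = 1

Working: rho_1(r^1) is rotation by angle 2*pi*1*1/6, whose trace is 2*cos(2*pi*1*1/6) = 1.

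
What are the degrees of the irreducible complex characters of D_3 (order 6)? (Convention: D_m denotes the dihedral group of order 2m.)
Dimensions: 1, 1, 2

Argument: There are 3 irreducibles (= number of conjugacy classes). Their dimensions d_i satisfy sum d_i^2 = |G| = 6: 1 + 1 + 4 = 6.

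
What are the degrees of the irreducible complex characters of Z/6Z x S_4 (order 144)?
Dimensions: 1, 1, 1, 1, 1, 1, 1, 1, 1, 1, 1, 1, 2, 2, 2, 2, 2, 2, 3, 3, 3, 3, 3, 3, 3, 3, 3, 3, 3, 3

Justification: There are 30 irreducibles (= number of conjugacy classes). Their dimensions d_i satisfy sum d_i^2 = |G| = 144: 1 + 1 + 1 + 1 + 1 + 1 + 1 + 1 + 1 + 1 + 1 + 1 + 4 + 4 + 4 + 4 + 4 + 4 + 9 + 9 + 9 + 9 + 9 + 9 + 9 + 9 + 9 + 9 + 9 + 9 = 144. (For the product with Z/6Z: each of the 6 1-dim characters of Z/6Z tensors with each irrep of S_4, giving 6 copies of each S_4-dimension.)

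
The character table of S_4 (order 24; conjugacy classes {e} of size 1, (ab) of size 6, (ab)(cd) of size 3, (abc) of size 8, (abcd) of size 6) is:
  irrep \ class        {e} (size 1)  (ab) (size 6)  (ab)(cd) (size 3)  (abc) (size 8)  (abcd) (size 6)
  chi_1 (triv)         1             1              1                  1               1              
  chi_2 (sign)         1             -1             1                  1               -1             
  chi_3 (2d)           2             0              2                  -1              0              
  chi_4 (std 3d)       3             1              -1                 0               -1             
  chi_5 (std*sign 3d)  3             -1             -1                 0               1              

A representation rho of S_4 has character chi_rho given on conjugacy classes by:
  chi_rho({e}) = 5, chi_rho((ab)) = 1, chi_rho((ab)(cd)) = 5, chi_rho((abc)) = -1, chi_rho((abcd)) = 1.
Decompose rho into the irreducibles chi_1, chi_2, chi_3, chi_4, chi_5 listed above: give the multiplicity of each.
Multiplicities: chi_1: 1, chi_2: 0, chi_3: 2, chi_4: 0, chi_5: 0.

Reasoning: Use <chi_rho, chi> = (1/|G|) sum_C |C| * chi_rho(C) * conj(chi(C)) with |G| = 24 for each irreducible chi in the table:
  <chi_rho, chi_1> = (1/24)[1*(5)*conj(1) + 6*(1)*conj(1) + 3*(5)*conj(1) + 8*(-1)*conj(1) + 6*(1)*conj(1)]
      = (1/24)[(5) + (6) + (15) + (-8) + (6)] = 24/24 = 1
  <chi_rho, chi_2> = (1/24)[1*(5)*conj(1) + 6*(1)*conj(-1) + 3*(5)*conj(1) + 8*(-1)*conj(1) + 6*(1)*conj(-1)]
      = (1/24)[(5) + (-6) + (15) + (-8) + (-6)] = 0/24 = 0
  <chi_rho, chi_3> = (1/24)[1*(5)*conj(2) + 6*(1)*conj(0) + 3*(5)*conj(2) + 8*(-1)*conj(-1) + 6*(1)*conj(0)]
      = (1/24)[(10) + (0) + (30) + (8) + (0)] = 48/24 = 2
  <chi_rho, chi_4> = (1/24)[1*(5)*conj(3) + 6*(1)*conj(1) + 3*(5)*conj(-1) + 8*(-1)*conj(0) + 6*(1)*conj(-1)]
      = (1/24)[(15) + (6) + (-15) + (0) + (-6)] = 0/24 = 0
  <chi_rho, chi_5> = (1/24)[1*(5)*conj(3) + 6*(1)*conj(-1) + 3*(5)*conj(-1) + 8*(-1)*conj(0) + 6*(1)*conj(1)]
      = (1/24)[(15) + (-6) + (-15) + (0) + (6)] = 0/24 = 0
Dimension check: dim(rho) = sum (mult * dim) = 1*1 + 0*1 + 2*2 + 0*3 + 0*3 = 5 = chi_rho(e) = 5.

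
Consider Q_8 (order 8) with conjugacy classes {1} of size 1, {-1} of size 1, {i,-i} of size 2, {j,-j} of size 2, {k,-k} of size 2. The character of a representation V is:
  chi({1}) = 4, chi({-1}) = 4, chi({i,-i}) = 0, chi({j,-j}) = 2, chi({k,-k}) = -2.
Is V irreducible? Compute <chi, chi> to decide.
Not irreducible (reducible): <chi, chi> = 6 > 1.

Working: <chi, chi> = (1/|G|) sum_C |C| * |chi(C)|^2 = (1/8)[1*|4|^2 + 1*|4|^2 + 2*|0|^2 + 2*|2|^2 + 2*|-2|^2]
  = (1/8)[(16) + (16) + (0) + (8) + (8)] = 48/8 = 6.
A character is irreducible iff <chi, chi> = 1, so this representation is reducible.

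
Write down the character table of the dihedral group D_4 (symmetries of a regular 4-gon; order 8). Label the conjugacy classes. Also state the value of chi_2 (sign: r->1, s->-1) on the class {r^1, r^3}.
Conjugacy classes: {e} of size 1, {r^2} of size 1, {r^1, r^3} of size 2, {s, sr^2, ...} of size 2, {sr, sr^3, ...} of size 2.
Character table:
  irrep \ class              {e} (size 1)  {r^2} (size 1)  {r^1, r^3} (size 2)  {s, sr^2, ...} (size 2)  {sr, sr^3, ...} (size 2)
  chi_1 (triv)               1             1               1                    1                        1                       
  chi_2 (sign: r->1, s->-1)  1             1               1                    -1                       -1                      
  chi_3 (r->-1, s->1)        1             1               -1                   1                        -1                      
  chi_4 (r->-1, s->-1)       1             1               -1                   -1                       1                       
  chi_5 (2d, j=1)            2             -2              0                    0                        0                       

Spot check: chi_2 (sign: r->1, s->-1) on {r^1, r^3} = 1.

Why: D_4 has order 2*4 = 8 with 5 conjugacy classes, hence 5 irreducibles. Sum of squared dims 1 + 1 + 1 + 1 + 4 = 8 = |G|. Linear characters come from the abelianisation; the 2-dimensional irreps have character r^k -> 2*cos(2*pi*j*k/4), reflections -> 0.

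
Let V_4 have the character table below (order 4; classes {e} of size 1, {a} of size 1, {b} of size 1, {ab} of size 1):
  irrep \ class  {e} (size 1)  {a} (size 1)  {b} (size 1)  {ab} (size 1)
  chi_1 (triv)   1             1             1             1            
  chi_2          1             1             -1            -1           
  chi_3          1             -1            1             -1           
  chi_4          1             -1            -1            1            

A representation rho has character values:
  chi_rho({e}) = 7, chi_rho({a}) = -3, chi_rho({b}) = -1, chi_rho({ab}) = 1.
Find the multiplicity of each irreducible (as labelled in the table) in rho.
Multiplicities: chi_1: 1, chi_2: 1, chi_3: 2, chi_4: 3.

Explanation: Use <chi_rho, chi> = (1/|G|) sum_C |C| * chi_rho(C) * conj(chi(C)) with |G| = 4 for each irreducible chi in the table:
  <chi_rho, chi_1> = (1/4)[1*(7)*conj(1) + 1*(-3)*conj(1) + 1*(-1)*conj(1) + 1*(1)*conj(1)]
      = (1/4)[(7) + (-3) + (-1) + (1)] = 4/4 = 1
  <chi_rho, chi_2> = (1/4)[1*(7)*conj(1) + 1*(-3)*conj(1) + 1*(-1)*conj(-1) + 1*(1)*conj(-1)]
      = (1/4)[(7) + (-3) + (1) + (-1)] = 4/4 = 1
  <chi_rho, chi_3> = (1/4)[1*(7)*conj(1) + 1*(-3)*conj(-1) + 1*(-1)*conj(1) + 1*(1)*conj(-1)]
      = (1/4)[(7) + (3) + (-1) + (-1)] = 8/4 = 2
  <chi_rho, chi_4> = (1/4)[1*(7)*conj(1) + 1*(-3)*conj(-1) + 1*(-1)*conj(-1) + 1*(1)*conj(1)]
      = (1/4)[(7) + (3) + (1) + (1)] = 12/4 = 3
Dimension check: dim(rho) = sum (mult * dim) = 1*1 + 1*1 + 2*1 + 3*1 = 7 = chi_rho(e) = 7.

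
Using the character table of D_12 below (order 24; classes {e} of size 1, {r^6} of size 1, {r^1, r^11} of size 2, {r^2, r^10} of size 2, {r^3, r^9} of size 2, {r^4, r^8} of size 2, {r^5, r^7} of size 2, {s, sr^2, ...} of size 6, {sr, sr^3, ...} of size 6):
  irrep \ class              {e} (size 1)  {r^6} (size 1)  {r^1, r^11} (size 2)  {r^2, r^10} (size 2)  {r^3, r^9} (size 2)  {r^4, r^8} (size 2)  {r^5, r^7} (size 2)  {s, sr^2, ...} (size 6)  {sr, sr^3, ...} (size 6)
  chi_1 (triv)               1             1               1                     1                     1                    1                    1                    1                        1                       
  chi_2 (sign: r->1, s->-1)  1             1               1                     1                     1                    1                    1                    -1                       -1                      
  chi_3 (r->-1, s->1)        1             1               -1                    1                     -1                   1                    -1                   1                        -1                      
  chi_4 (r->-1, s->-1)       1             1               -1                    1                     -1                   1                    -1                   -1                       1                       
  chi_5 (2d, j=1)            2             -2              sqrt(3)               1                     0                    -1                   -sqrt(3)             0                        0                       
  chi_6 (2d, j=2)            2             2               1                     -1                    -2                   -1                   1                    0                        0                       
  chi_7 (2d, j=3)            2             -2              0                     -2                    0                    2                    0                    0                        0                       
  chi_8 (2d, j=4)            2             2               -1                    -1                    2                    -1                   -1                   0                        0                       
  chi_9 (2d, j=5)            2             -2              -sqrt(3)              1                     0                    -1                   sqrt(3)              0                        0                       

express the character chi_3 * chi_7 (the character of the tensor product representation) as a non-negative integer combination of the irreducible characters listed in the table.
chi_3 tensor chi_7 = chi_7 (all other irreducibles have multiplicity 0).

Working: The character of a tensor product is the pointwise product (chi_3 * chi_7)(C) = chi_3(C) * chi_7(C):
  {e}: (1)*(2), {r^6}: (1)*(-2), {r^1, r^11}: (-1)*(0), {r^2, r^10}: (1)*(-2), {r^3, r^9}: (-1)*(0), {r^4, r^8}: (1)*(2), {r^5, r^7}: (-1)*(0), {s, sr^2, ...}: (1)*(0), {sr, sr^3, ...}: (-1)*(0)
so (chi_3 * chi_7) takes values
  {e} -> 2, {r^6} -> -2, {r^1, r^11} -> 0, {r^2, r^10} -> -2, {r^3, r^9} -> 0, {r^4, r^8} -> 2, {r^5, r^7} -> 0, {s, sr^2, ...} -> 0, {sr, sr^3, ...} -> 0.
Now take the inner product of this character with each irreducible chi from the table, <chi_3*chi_7, chi> = (1/24) sum_C |C| (chi_3*chi_7)(C) conj(chi(C)):
  <chi_3*chi_7, chi_1> = (1/24)[1*(2)*conj(1) + 1*(-2)*conj(1) + 2*(0)*conj(1) + 2*(-2)*conj(1) + 2*(0)*conj(1) + 2*(2)*conj(1) + 2*(0)*conj(1) + 6*(0)*conj(1) + 6*(0)*conj(1)]
      = (1/24)[(2) + (-2) + (0) + (-4) + (0) + (4) + (0) + (0) + (0)] = 0/24 = 0
  <chi_3*chi_7, chi_2> = (1/24)[1*(2)*conj(1) + 1*(-2)*conj(1) + 2*(0)*conj(1) + 2*(-2)*conj(1) + 2*(0)*conj(1) + 2*(2)*conj(1) + 2*(0)*conj(1) + 6*(0)*conj(-1) + 6*(0)*conj(-1)]
      = (1/24)[(2) + (-2) + (0) + (-4) + (0) + (4) + (0) + (0) + (0)] = 0/24 = 0
  <chi_3*chi_7, chi_3> = (1/24)[1*(2)*conj(1) + 1*(-2)*conj(1) + 2*(0)*conj(-1) + 2*(-2)*conj(1) + 2*(0)*conj(-1) + 2*(2)*conj(1) + 2*(0)*conj(-1) + 6*(0)*conj(1) + 6*(0)*conj(-1)]
      = (1/24)[(2) + (-2) + (0) + (-4) + (0) + (4) + (0) + (0) + (0)] = 0/24 = 0
  <chi_3*chi_7, chi_4> = (1/24)[1*(2)*conj(1) + 1*(-2)*conj(1) + 2*(0)*conj(-1) + 2*(-2)*conj(1) + 2*(0)*conj(-1) + 2*(2)*conj(1) + 2*(0)*conj(-1) + 6*(0)*conj(-1) + 6*(0)*conj(1)]
      = (1/24)[(2) + (-2) + (0) + (-4) + (0) + (4) + (0) + (0) + (0)] = 0/24 = 0
  <chi_3*chi_7, chi_5> = (1/24)[1*(2)*conj(2) + 1*(-2)*conj(-2) + 2*(0)*conj(sqrt(3)) + 2*(-2)*conj(1) + 2*(0)*conj(0) + 2*(2)*conj(-1) + 2*(0)*conj(-sqrt(3)) + 6*(0)*conj(0) + 6*(0)*conj(0)]
      = (1/24)[(4) + (4) + (0) + (-4) + (0) + (-4) + (0) + (0) + (0)] = 0/24 = 0
  <chi_3*chi_7, chi_6> = (1/24)[1*(2)*conj(2) + 1*(-2)*conj(2) + 2*(0)*conj(1) + 2*(-2)*conj(-1) + 2*(0)*conj(-2) + 2*(2)*conj(-1) + 2*(0)*conj(1) + 6*(0)*conj(0) + 6*(0)*conj(0)]
      = (1/24)[(4) + (-4) + (0) + (4) + (0) + (-4) + (0) + (0) + (0)] = 0/24 = 0
  <chi_3*chi_7, chi_7> = (1/24)[1*(2)*conj(2) + 1*(-2)*conj(-2) + 2*(0)*conj(0) + 2*(-2)*conj(-2) + 2*(0)*conj(0) + 2*(2)*conj(2) + 2*(0)*conj(0) + 6*(0)*conj(0) + 6*(0)*conj(0)]
      = (1/24)[(4) + (4) + (0) + (8) + (0) + (8) + (0) + (0) + (0)] = 24/24 = 1
  <chi_3*chi_7, chi_8> = (1/24)[1*(2)*conj(2) + 1*(-2)*conj(2) + 2*(0)*conj(-1) + 2*(-2)*conj(-1) + 2*(0)*conj(2) + 2*(2)*conj(-1) + 2*(0)*conj(-1) + 6*(0)*conj(0) + 6*(0)*conj(0)]
      = (1/24)[(4) + (-4) + (0) + (4) + (0) + (-4) + (0) + (0) + (0)] = 0/24 = 0
  <chi_3*chi_7, chi_9> = (1/24)[1*(2)*conj(2) + 1*(-2)*conj(-2) + 2*(0)*conj(-sqrt(3)) + 2*(-2)*conj(1) + 2*(0)*conj(0) + 2*(2)*conj(-1) + 2*(0)*conj(sqrt(3)) + 6*(0)*conj(0) + 6*(0)*conj(0)]
      = (1/24)[(4) + (4) + (0) + (-4) + (0) + (-4) + (0) + (0) + (0)] = 0/24 = 0
Hence the multiplicities are chi_7: 1. Dimension check: dim(chi_3)*dim(chi_7) = 1*2 = 2 and sum (mult * dim) = 1*2 = 2.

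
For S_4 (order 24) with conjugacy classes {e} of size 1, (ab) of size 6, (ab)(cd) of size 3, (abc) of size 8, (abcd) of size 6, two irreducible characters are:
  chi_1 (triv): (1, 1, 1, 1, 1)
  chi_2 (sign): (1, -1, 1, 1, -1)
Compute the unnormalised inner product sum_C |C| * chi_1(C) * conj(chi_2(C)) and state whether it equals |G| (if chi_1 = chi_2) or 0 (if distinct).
Sum = 0; so <chi_1, chi_2> = 0 (distinct irreducibles are orthogonal).

Argument: Compute term by term over conjugacy classes (|C| * chi_1(C) * conj(chi_2(C))):
  1*(1)*conj(1) + 6*(1)*conj(-1) + 3*(1)*conj(1) + 8*(1)*conj(1) + 6*(1)*conj(-1)
  = (1) + (-6) + (3) + (8) + (-6)
  = 0.
Dividing by |G| = 24 gives 0/24 = 0, matching the row-orthogonality relation <chi_1, chi_2> = [chi_1 = chi_2].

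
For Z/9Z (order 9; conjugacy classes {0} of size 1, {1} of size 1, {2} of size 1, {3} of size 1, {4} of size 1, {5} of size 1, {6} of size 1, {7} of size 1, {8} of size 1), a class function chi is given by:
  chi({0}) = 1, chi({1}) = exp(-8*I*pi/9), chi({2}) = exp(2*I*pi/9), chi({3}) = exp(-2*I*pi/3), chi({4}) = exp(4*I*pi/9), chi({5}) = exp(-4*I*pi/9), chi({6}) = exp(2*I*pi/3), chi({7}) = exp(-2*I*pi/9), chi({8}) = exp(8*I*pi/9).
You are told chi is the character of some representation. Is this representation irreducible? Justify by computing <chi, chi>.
Irreducible: <chi, chi> = 1.

Why: <chi, chi> = (1/|G|) sum_C |C| * |chi(C)|^2 = (1/9)[1*|1|^2 + 1*|exp(-8*I*pi/9)|^2 + 1*|exp(2*I*pi/9)|^2 + 1*|exp(-2*I*pi/3)|^2 + 1*|exp(4*I*pi/9)|^2 + 1*|exp(-4*I*pi/9)|^2 + 1*|exp(2*I*pi/3)|^2 + 1*|exp(-2*I*pi/9)|^2 + 1*|exp(8*I*pi/9)|^2]
  = (1/9)[(1) + (1) + (1) + (1) + (1) + (1) + (1) + (1) + (1)] = 9/9 = 1.
(Exp terms are combined using exp(i*s)*conj(exp(i*t)) = exp(i*(s-t)), and sums of them are collapsed using the identity that for every m > 1 the m distinct m-th roots of unity sum to 0, e.g. 1 + exp(2*I*pi/3) + exp(-2*I*pi/3) = 0.)
A character is irreducible iff <chi, chi> = 1, so this representation is irreducible.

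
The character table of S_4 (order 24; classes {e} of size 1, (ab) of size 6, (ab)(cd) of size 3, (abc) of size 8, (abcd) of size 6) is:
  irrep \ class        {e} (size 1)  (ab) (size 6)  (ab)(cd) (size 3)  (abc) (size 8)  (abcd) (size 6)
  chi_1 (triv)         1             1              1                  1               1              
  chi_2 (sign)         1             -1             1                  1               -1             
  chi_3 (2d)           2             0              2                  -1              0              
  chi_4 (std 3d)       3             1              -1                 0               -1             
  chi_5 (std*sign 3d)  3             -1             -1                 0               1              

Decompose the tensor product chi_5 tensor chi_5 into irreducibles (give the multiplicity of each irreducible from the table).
chi_5 tensor chi_5 = chi_1 + chi_3 + chi_4 + chi_5 (all other irreducibles have multiplicity 0).

The character of a tensor product is the pointwise product (chi_5 * chi_5)(C) = chi_5(C) * chi_5(C):
  {e}: (3)*(3), (ab): (-1)*(-1), (ab)(cd): (-1)*(-1), (abc): (0)*(0), (abcd): (1)*(1)
so (chi_5 * chi_5) takes values
  {e} -> 9, (ab) -> 1, (ab)(cd) -> 1, (abc) -> 0, (abcd) -> 1.
Now take the inner product of this character with each irreducible chi from the table, <chi_5*chi_5, chi> = (1/24) sum_C |C| (chi_5*chi_5)(C) conj(chi(C)):
  <chi_5*chi_5, chi_1> = (1/24)[1*(9)*conj(1) + 6*(1)*conj(1) + 3*(1)*conj(1) + 8*(0)*conj(1) + 6*(1)*conj(1)]
      = (1/24)[(9) + (6) + (3) + (0) + (6)] = 24/24 = 1
  <chi_5*chi_5, chi_2> = (1/24)[1*(9)*conj(1) + 6*(1)*conj(-1) + 3*(1)*conj(1) + 8*(0)*conj(1) + 6*(1)*conj(-1)]
      = (1/24)[(9) + (-6) + (3) + (0) + (-6)] = 0/24 = 0
  <chi_5*chi_5, chi_3> = (1/24)[1*(9)*conj(2) + 6*(1)*conj(0) + 3*(1)*conj(2) + 8*(0)*conj(-1) + 6*(1)*conj(0)]
      = (1/24)[(18) + (0) + (6) + (0) + (0)] = 24/24 = 1
  <chi_5*chi_5, chi_4> = (1/24)[1*(9)*conj(3) + 6*(1)*conj(1) + 3*(1)*conj(-1) + 8*(0)*conj(0) + 6*(1)*conj(-1)]
      = (1/24)[(27) + (6) + (-3) + (0) + (-6)] = 24/24 = 1
  <chi_5*chi_5, chi_5> = (1/24)[1*(9)*conj(3) + 6*(1)*conj(-1) + 3*(1)*conj(-1) + 8*(0)*conj(0) + 6*(1)*conj(1)]
      = (1/24)[(27) + (-6) + (-3) + (0) + (6)] = 24/24 = 1
Hence the multiplicities are chi_1: 1, chi_3: 1, chi_4: 1, chi_5: 1. Dimension check: dim(chi_5)*dim(chi_5) = 3*3 = 9 and sum (mult * dim) = 1*1 + 1*2 + 1*3 + 1*3 = 9.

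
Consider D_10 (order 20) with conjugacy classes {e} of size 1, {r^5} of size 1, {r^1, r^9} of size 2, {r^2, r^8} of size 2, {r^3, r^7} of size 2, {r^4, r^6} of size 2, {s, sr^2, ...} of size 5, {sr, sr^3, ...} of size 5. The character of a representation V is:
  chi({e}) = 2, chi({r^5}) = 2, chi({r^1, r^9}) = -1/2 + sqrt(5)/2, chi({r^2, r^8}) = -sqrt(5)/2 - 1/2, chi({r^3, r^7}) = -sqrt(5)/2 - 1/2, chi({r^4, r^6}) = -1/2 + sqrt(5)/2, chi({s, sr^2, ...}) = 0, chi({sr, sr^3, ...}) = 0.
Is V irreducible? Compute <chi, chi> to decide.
Irreducible: <chi, chi> = 1.

Justification: <chi, chi> = (1/|G|) sum_C |C| * |chi(C)|^2 = (1/20)[1*|2|^2 + 1*|2|^2 + 2*|-1/2 + sqrt(5)/2|^2 + 2*|-sqrt(5)/2 - 1/2|^2 + 2*|-sqrt(5)/2 - 1/2|^2 + 2*|-1/2 + sqrt(5)/2|^2 + 5*|0|^2 + 5*|0|^2]
  = (1/20)[(4) + (4) + (3 - sqrt(5)) + (sqrt(5) + 3) + (sqrt(5) + 3) + (3 - sqrt(5)) + (0) + (0)] = 20/20 = 1.
A character is irreducible iff <chi, chi> = 1, so this representation is irreducible.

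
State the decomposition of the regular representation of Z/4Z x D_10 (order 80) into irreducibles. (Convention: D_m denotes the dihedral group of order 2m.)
Each irreducible V_i of dimension d_i appears with multiplicity d_i, i.e. rho_reg = (direct sum over all irreducibles V_i) d_i V_i. The irreducible dimensions for Z/4Z x D_10 are 1, 1, 1, 1, 1, 1, 1, 1, 1, 1, 1, 1, 1, 1, 1, 1, 2, 2, 2, 2, 2, 2, 2, 2, 2, 2, 2, 2, 2, 2, 2, 2: 16 irreducibles of dimension 1, each with multiplicity 1; 16 irreducibles of dimension 2, each with multiplicity 2. Total dimension 16*1*1 + 16*2*2 = 80 = |G|.

Reasoning: General theorem: in the regular representation of a finite group G, each irreducible appears with multiplicity equal to its dimension. Check: dim(rho_reg) = sum d_i^2 = 1 + 1 + 1 + 1 + 1 + 1 + 1 + 1 + 1 + 1 + 1 + 1 + 1 + 1 + 1 + 1 + 4 + 4 + 4 + 4 + 4 + 4 + 4 + 4 + 4 + 4 + 4 + 4 + 4 + 4 + 4 + 4 = 80 = |G|.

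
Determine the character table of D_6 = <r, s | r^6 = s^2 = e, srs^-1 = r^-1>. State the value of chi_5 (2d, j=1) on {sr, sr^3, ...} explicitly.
Conjugacy classes: {e} of size 1, {r^3} of size 1, {r^1, r^5} of size 2, {r^2, r^4} of size 2, {s, sr^2, ...} of size 3, {sr, sr^3, ...} of size 3.
Character table:
  irrep \ class              {e} (size 1)  {r^3} (size 1)  {r^1, r^5} (size 2)  {r^2, r^4} (size 2)  {s, sr^2, ...} (size 3)  {sr, sr^3, ...} (size 3)
  chi_1 (triv)               1             1               1                    1                    1                        1                       
  chi_2 (sign: r->1, s->-1)  1             1               1                    1                    -1                       -1                      
  chi_3 (r->-1, s->1)        1             -1              -1                   1                    1                        -1                      
  chi_4 (r->-1, s->-1)       1             -1              -1                   1                    -1                       1                       
  chi_5 (2d, j=1)            2             -2              1                    -1                   0                        0                       
  chi_6 (2d, j=2)            2             2               -1                   -1                   0                        0                       

Spot check: chi_5 (2d, j=1) on {sr, sr^3, ...} = 0.

Proof sketch: D_6 has order 2*6 = 12 with 6 conjugacy classes, hence 6 irreducibles. Sum of squared dims 1 + 1 + 1 + 1 + 4 + 4 = 12 = |G|. Linear characters come from the abelianisation; the 2-dimensional irreps have character r^k -> 2*cos(2*pi*j*k/6), reflections -> 0.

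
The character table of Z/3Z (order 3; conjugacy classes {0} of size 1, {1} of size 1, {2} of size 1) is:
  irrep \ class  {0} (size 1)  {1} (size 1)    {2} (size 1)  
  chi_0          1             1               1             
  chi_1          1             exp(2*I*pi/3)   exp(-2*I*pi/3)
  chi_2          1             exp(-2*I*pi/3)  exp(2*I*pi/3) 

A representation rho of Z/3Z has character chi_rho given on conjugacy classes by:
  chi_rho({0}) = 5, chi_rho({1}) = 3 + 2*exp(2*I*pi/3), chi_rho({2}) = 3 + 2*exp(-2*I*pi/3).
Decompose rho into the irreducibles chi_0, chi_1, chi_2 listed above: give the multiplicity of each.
Multiplicities: chi_0: 3, chi_1: 2, chi_2: 0.

Why: Use <chi_rho, chi> = (1/|G|) sum_C |C| * chi_rho(C) * conj(chi(C)) with |G| = 3 for each irreducible chi in the table:
  <chi_rho, chi_0> = (1/3)[1*(5)*conj(1) + 1*(3 + 2*exp(2*I*pi/3))*conj(1) + 1*(3 + 2*exp(-2*I*pi/3))*conj(1)]
      = (1/3)[(5) + (3 + 2*exp(2*I*pi/3)) + (3 + 2*exp(-2*I*pi/3))] = 9/3 = 3
  <chi_rho, chi_1> = (1/3)[1*(5)*conj(1) + 1*(3 + 2*exp(2*I*pi/3))*conj(exp(2*I*pi/3)) + 1*(3 + 2*exp(-2*I*pi/3))*conj(exp(-2*I*pi/3))]
      = (1/3)[(5) + (2 + 3*exp(-2*I*pi/3)) + (2 + 3*exp(2*I*pi/3))] = 6/3 = 2
  <chi_rho, chi_2> = (1/3)[1*(5)*conj(1) + 1*(3 + 2*exp(2*I*pi/3))*conj(exp(-2*I*pi/3)) + 1*(3 + 2*exp(-2*I*pi/3))*conj(exp(2*I*pi/3))]
      = (1/3)[(5) + (2*exp(-2*I*pi/3) + 3*exp(2*I*pi/3)) + (3*exp(-2*I*pi/3) + 2*exp(2*I*pi/3))] = 0/3 = 0
(Exp terms are combined using exp(i*s)*conj(exp(i*t)) = exp(i*(s-t)), and sums of them are collapsed using the identity that for every m > 1 the m distinct m-th roots of unity sum to 0, e.g. 1 + exp(2*I*pi/3) + exp(-2*I*pi/3) = 0.)
Dimension check: dim(rho) = sum (mult * dim) = 3*1 + 2*1 + 0*1 = 5 = chi_rho(e) = 5.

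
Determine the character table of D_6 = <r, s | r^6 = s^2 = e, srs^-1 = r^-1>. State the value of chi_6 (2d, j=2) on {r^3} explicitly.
Conjugacy classes: {e} of size 1, {r^3} of size 1, {r^1, r^5} of size 2, {r^2, r^4} of size 2, {s, sr^2, ...} of size 3, {sr, sr^3, ...} of size 3.
Character table:
  irrep \ class              {e} (size 1)  {r^3} (size 1)  {r^1, r^5} (size 2)  {r^2, r^4} (size 2)  {s, sr^2, ...} (size 3)  {sr, sr^3, ...} (size 3)
  chi_1 (triv)               1             1               1                    1                    1                        1                       
  chi_2 (sign: r->1, s->-1)  1             1               1                    1                    -1                       -1                      
  chi_3 (r->-1, s->1)        1             -1              -1                   1                    1                        -1                      
  chi_4 (r->-1, s->-1)       1             -1              -1                   1                    -1                       1                       
  chi_5 (2d, j=1)            2             -2              1                    -1                   0                        0                       
  chi_6 (2d, j=2)            2             2               -1                   -1                   0                        0                       

Spot check: chi_6 (2d, j=2) on {r^3} = 2.

Why: D_6 has order 2*6 = 12 with 6 conjugacy classes, hence 6 irreducibles. Sum of squared dims 1 + 1 + 1 + 1 + 4 + 4 = 12 = |G|. Linear characters come from the abelianisation; the 2-dimensional irreps have character r^k -> 2*cos(2*pi*j*k/6), reflections -> 0.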